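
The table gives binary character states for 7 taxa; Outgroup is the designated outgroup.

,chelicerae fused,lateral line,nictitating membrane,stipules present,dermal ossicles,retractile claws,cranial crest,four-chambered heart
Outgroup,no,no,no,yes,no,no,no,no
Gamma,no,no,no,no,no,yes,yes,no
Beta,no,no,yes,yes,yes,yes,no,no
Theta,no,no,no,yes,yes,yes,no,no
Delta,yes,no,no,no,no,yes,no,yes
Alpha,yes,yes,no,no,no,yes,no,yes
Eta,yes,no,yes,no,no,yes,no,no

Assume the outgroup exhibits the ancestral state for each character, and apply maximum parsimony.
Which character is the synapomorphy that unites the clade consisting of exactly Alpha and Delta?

Character polarity is set by the outgroup: the derived state is whichever differs from the outgroup's state, so for stipules present the derived state is 'no', and for the remaining characters it is 'yes'.
chelicerae fused: derived state 'yes' in Alpha, Delta, and Eta only — synapomorphy for {Alpha, Delta, Eta}.
lateral line: derived state 'yes' in Alpha only — an autapomorphy, so it tells us nothing about relationships among taxa.
nictitating membrane (state 'yes') occurs in Beta and Eta but conflicts with the nesting implied by the other characters — most parsimoniously interpreted as homoplasy.
Only Alpha, Delta, Eta, and Gamma show the derived state 'no' for stipules present, supporting them as a clade.
dermal ossicles: derived state 'yes' in Beta and Theta only — synapomorphy for {Beta, Theta}.
retractile claws (derived state 'yes') is shared by all ingroup taxa — unites the whole ingroup.
cranial crest: derived state 'yes' in Gamma only — an autapomorphy, so it tells us nothing about relationships among taxa.
Only Alpha and Delta show the derived state 'yes' for four-chambered heart, supporting them as a clade.
Most parsimonious ingroup topology: ((Gamma,((Delta,Alpha),Eta)),(Beta,Theta)).
The clade {Alpha, Delta} is supported by four-chambered heart: its derived state 'yes' occurs in exactly those taxa and in no other taxon (including the outgroup).

four-chambered heart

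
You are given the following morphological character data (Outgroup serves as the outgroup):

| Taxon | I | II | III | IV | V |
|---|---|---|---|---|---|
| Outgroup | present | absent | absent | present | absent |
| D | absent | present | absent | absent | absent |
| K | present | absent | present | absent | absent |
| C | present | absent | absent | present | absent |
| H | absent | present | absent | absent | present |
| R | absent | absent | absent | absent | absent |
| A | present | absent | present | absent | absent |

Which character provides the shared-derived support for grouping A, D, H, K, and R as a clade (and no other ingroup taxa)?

Character polarity is set by the outgroup: the derived state is whichever differs from the outgroup's state, so for I, IV the derived state is 'absent', and for the remaining characters it is 'present'.
I: derived state 'absent' in D, H, and R only — synapomorphy for {D, H, R}.
II: derived state 'present' in D and H only — synapomorphy for {D, H}.
III: derived state 'present' in A and K only — synapomorphy for {A, K}.
IV (derived state 'absent') is shared by A, D, H, K, and R — a synapomorphy uniting that clade.
V (derived state 'present') is unique to H (autapomorphy; uninformative for grouping).
Most parsimonious ingroup topology: ((((D,H),R),(K,A)),C).
The clade {A, D, H, K, R} is supported by IV: its derived state 'absent' occurs in exactly those taxa and in no other taxon (including the outgroup).

IV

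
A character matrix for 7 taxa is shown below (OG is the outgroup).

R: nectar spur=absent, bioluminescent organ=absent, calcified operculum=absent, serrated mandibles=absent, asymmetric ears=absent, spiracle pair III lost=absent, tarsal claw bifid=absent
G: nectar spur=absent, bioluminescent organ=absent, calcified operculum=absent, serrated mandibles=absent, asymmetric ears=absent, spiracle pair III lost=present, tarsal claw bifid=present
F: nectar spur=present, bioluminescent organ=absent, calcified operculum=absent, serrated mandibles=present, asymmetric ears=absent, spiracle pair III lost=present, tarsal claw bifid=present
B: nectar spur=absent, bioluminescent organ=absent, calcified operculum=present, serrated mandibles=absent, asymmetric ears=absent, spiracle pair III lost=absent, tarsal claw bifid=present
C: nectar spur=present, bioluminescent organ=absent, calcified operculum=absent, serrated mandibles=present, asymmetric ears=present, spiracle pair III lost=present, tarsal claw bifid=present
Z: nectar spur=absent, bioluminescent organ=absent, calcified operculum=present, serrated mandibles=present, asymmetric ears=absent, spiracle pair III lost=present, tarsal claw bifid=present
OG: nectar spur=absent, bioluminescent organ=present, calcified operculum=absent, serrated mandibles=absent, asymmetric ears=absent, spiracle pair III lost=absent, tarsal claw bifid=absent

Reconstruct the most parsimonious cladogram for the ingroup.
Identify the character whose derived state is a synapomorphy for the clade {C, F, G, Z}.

Character polarity is set by the outgroup: the derived state is whichever differs from the outgroup's state, so for bioluminescent organ the derived state is 'absent', and for the remaining characters it is 'present'.
nectar spur (derived state 'present') is shared by C and F — a synapomorphy uniting that clade.
bioluminescent organ (derived state 'absent') is shared by all ingroup taxa — unites the whole ingroup.
calcified operculum (state 'present') occurs in B and Z but conflicts with the nesting implied by the other characters — most parsimoniously interpreted as homoplasy.
serrated mandibles (derived state 'present') is shared by C, F, and Z — a synapomorphy uniting that clade.
asymmetric ears (derived state 'present') is unique to C (autapomorphy; uninformative for grouping).
spiracle pair III lost (derived state 'present') is shared by C, F, G, and Z — a synapomorphy uniting that clade.
tarsal claw bifid (derived state 'present') is shared by B, C, F, G, and Z — a synapomorphy uniting that clade.
Most parsimonious ingroup topology: ((((Z,(C,F)),G),B),R).
The clade {C, F, G, Z} is supported by spiracle pair III lost: its derived state 'present' occurs in exactly those taxa and in no other taxon (including the outgroup).

spiracle pair III lost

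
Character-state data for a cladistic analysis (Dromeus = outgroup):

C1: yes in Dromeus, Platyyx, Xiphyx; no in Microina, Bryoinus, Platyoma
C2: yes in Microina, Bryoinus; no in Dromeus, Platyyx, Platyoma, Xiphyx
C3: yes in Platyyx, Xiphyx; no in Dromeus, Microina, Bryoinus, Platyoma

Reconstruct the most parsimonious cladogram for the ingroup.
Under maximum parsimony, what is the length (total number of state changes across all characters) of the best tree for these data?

3

Character polarity is set by the outgroup: the derived state is whichever differs from the outgroup's state, so for C1 the derived state is 'no', and for the remaining characters it is 'yes'.
C1: derived state 'no' in Bryoinus, Microina, and Platyoma only — synapomorphy for {Bryoinus, Microina, Platyoma}.
C2: derived state 'yes' in Bryoinus and Microina only — synapomorphy for {Bryoinus, Microina}.
C3 (derived state 'yes') is shared by Platyyx and Xiphyx — a synapomorphy uniting that clade.
Most parsimonious ingroup topology: (((Microina,Bryoinus),Platyoma),(Platyyx,Xiphyx)).
Changes per character on this tree: C1: 1; C2: 1; C3: 1.
Total = 3.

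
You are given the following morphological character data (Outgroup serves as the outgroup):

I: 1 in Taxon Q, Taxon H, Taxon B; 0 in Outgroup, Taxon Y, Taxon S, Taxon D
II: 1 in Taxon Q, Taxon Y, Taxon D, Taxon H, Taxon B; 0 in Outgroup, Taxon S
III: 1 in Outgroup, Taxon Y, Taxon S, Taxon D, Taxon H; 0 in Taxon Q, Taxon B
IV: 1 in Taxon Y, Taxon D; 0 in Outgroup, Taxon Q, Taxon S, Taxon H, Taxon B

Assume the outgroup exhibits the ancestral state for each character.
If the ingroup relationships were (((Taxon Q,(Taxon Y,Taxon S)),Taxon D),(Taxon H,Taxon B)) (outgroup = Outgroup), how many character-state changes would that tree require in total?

Map each character onto (((Taxon Q,(Taxon Y,Taxon S)),Taxon D),(Taxon H,Taxon B)) (rooted by Outgroup) and count the minimum state changes it requires (Fitch parsimony):
I: 2; II: 2; III: 2; IV: 2.
Total tree length = 8.

8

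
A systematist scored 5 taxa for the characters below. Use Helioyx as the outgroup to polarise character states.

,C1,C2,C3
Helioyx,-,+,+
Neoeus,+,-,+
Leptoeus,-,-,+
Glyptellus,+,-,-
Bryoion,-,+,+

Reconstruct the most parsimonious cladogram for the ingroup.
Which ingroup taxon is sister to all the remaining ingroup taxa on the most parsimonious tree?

Bryoion

Character polarity is set by the outgroup: the derived state is whichever differs from the outgroup's state, so for C2, C3 the derived state is '-', and for the remaining characters it is '+'.
C1: derived state '+' in Glyptellus and Neoeus only — synapomorphy for {Glyptellus, Neoeus}.
C2: derived state '-' in Glyptellus, Leptoeus, and Neoeus only — synapomorphy for {Glyptellus, Leptoeus, Neoeus}.
C3: derived state '-' in Glyptellus only — an autapomorphy, so it tells us nothing about relationships among taxa.
Most parsimonious ingroup topology: (((Neoeus,Glyptellus),Leptoeus),Bryoion).
Bryoion is sister to the clade containing all other ingroup taxa, so it is the earliest-diverging (most basal) ingroup lineage.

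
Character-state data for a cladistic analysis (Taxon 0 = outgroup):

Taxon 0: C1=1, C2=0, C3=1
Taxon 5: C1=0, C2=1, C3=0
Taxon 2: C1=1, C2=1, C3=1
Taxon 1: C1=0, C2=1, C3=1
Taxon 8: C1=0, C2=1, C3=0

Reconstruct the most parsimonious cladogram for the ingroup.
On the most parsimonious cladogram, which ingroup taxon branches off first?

Taxon 2

Character polarity is set by the outgroup: the derived state is whichever differs from the outgroup's state, so for C1, C3 the derived state is '0', and for the remaining characters it is '1'.
C1 (derived state '0') is shared by Taxon 1, Taxon 5, and Taxon 8 — a synapomorphy uniting that clade.
C2 (derived state '1') is shared by all ingroup taxa — unites the whole ingroup.
Only Taxon 5 and Taxon 8 show the derived state '0' for C3, supporting them as a clade.
Most parsimonious ingroup topology: (((Taxon 5,Taxon 8),Taxon 1),Taxon 2).
Taxon 2 is sister to the clade containing all other ingroup taxa, so it is the earliest-diverging (most basal) ingroup lineage.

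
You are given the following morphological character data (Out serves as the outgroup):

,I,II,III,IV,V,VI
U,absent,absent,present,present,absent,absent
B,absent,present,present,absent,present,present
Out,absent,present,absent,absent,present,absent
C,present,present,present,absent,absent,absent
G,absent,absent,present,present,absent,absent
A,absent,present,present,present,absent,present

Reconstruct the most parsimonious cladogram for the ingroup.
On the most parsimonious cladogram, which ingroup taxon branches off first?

B

Character polarity is set by the outgroup: the derived state is whichever differs from the outgroup's state, so for II, V the derived state is 'absent', and for the remaining characters it is 'present'.
I: derived state 'present' in C only — an autapomorphy, so it tells us nothing about relationships among taxa.
II: derived state 'absent' in G and U only — synapomorphy for {G, U}.
III (derived state 'present') is shared by all ingroup taxa — unites the whole ingroup.
Only A, G, and U show the derived state 'present' for IV, supporting them as a clade.
V (derived state 'absent') is shared by A, C, G, and U — a synapomorphy uniting that clade.
VI (state 'present') occurs in A and B but conflicts with the nesting implied by the other characters — most parsimoniously interpreted as homoplasy.
Most parsimonious ingroup topology: (((A,(G,U)),C),B).
B is sister to the clade containing all other ingroup taxa, so it is the earliest-diverging (most basal) ingroup lineage.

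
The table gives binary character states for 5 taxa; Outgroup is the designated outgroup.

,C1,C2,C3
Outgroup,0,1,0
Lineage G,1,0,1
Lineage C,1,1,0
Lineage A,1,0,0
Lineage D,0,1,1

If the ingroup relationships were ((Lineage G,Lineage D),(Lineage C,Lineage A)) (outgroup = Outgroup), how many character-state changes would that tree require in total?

Map each character onto ((Lineage G,Lineage D),(Lineage C,Lineage A)) (rooted by Outgroup) and count the minimum state changes it requires (Fitch parsimony):
C1: 2; C2: 2; C3: 1.
Total tree length = 5.

5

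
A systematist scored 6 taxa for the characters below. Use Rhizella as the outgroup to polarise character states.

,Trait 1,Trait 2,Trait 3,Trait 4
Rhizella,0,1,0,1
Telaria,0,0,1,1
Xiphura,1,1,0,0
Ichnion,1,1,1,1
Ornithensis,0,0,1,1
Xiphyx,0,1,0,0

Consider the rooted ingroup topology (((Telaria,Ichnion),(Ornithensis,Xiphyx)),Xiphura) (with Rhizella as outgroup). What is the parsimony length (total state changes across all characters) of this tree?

8

Map each character onto (((Telaria,Ichnion),(Ornithensis,Xiphyx)),Xiphura) (rooted by Rhizella) and count the minimum state changes it requires (Fitch parsimony):
Trait 1: 2; Trait 2: 2; Trait 3: 2; Trait 4: 2.
Total tree length = 8.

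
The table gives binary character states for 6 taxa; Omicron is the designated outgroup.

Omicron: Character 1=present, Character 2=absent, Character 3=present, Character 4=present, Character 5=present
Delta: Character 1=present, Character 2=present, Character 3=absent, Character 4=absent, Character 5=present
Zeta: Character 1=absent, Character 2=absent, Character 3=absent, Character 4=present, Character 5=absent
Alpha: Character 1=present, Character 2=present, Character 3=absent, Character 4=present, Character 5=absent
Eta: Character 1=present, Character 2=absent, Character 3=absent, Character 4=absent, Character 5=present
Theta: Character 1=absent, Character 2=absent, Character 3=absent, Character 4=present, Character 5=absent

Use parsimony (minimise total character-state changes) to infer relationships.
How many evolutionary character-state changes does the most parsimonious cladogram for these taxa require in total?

Character polarity is set by the outgroup: the derived state is whichever differs from the outgroup's state, so for Character 1, Character 3, Character 4, Character 5 the derived state is 'absent', and for the remaining characters it is 'present'.
Character 1 (derived state 'absent') is shared by Theta and Zeta — a synapomorphy uniting that clade.
Character 2 groups Alpha and Delta, which is incompatible with the clades supported by the remaining characters; treating it as convergent (homoplasy) costs fewer steps than any alternative tree.
Character 3 (derived state 'absent') is shared by all ingroup taxa — unites the whole ingroup.
Only Delta and Eta show the derived state 'absent' for Character 4, supporting them as a clade.
Character 5 (derived state 'absent') is shared by Alpha, Theta, and Zeta — a synapomorphy uniting that clade.
Most parsimonious ingroup topology: ((Delta,Eta),((Zeta,Theta),Alpha)).
Changes per character on this tree: Character 1: 1; Character 2: 2; Character 3: 1; Character 4: 1; Character 5: 1.
Total = 6.

6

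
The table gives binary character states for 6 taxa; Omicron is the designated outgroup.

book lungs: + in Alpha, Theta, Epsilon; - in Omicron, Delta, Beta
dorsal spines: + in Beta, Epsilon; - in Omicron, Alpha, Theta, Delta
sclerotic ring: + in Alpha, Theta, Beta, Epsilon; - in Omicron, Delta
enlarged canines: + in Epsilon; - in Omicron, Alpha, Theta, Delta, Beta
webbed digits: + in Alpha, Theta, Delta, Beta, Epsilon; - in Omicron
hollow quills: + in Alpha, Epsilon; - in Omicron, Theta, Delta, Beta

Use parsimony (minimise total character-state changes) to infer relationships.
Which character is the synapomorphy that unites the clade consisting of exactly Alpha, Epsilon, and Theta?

The outgroup has state '-' for every character, so '+' is the derived state throughout.
Only Alpha, Epsilon, and Theta show the derived state '+' for book lungs, supporting them as a clade.
dorsal spines (state '+') occurs in Beta and Epsilon but conflicts with the nesting implied by the other characters — most parsimoniously interpreted as homoplasy.
sclerotic ring (derived state '+') is shared by Alpha, Beta, Epsilon, and Theta — a synapomorphy uniting that clade.
enlarged canines (derived state '+') is unique to Epsilon (autapomorphy; uninformative for grouping).
webbed digits (derived state '+') is shared by all ingroup taxa — unites the whole ingroup.
Only Alpha and Epsilon show the derived state '+' for hollow quills, supporting them as a clade.
Most parsimonious ingroup topology: ((((Alpha,Epsilon),Theta),Beta),Delta).
The clade {Alpha, Epsilon, Theta} is supported by book lungs: its derived state '+' occurs in exactly those taxa and in no other taxon (including the outgroup).

book lungs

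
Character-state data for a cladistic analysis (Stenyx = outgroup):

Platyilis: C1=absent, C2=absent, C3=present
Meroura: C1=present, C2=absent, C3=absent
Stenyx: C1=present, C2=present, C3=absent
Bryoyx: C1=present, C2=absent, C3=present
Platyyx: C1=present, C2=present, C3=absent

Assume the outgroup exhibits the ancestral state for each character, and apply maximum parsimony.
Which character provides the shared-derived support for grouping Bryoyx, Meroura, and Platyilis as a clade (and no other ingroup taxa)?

C2

Character polarity is set by the outgroup: the derived state is whichever differs from the outgroup's state, so for C1, C2 the derived state is 'absent', and for the remaining characters it is 'present'.
C1: derived state 'absent' in Platyilis only — an autapomorphy, so it tells us nothing about relationships among taxa.
C2: derived state 'absent' in Bryoyx, Meroura, and Platyilis only — synapomorphy for {Bryoyx, Meroura, Platyilis}.
Only Bryoyx and Platyilis show the derived state 'present' for C3, supporting them as a clade.
Most parsimonious ingroup topology: (((Platyilis,Bryoyx),Meroura),Platyyx).
The clade {Bryoyx, Meroura, Platyilis} is supported by C2: its derived state 'absent' occurs in exactly those taxa and in no other taxon (including the outgroup).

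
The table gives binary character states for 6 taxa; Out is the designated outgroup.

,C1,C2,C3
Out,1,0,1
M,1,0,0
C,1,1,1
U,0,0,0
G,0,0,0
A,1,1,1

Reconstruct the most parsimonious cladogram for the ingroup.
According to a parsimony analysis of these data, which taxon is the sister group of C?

A

Character polarity is set by the outgroup: the derived state is whichever differs from the outgroup's state, so for C1, C3 the derived state is '0', and for the remaining characters it is '1'.
C1 (derived state '0') is shared by G and U — a synapomorphy uniting that clade.
Only A and C show the derived state '1' for C2, supporting them as a clade.
C3 (derived state '0') is shared by G, M, and U — a synapomorphy uniting that clade.
Most parsimonious ingroup topology: ((M,(U,G)),(C,A)).
C and A form a cherry on this tree, so they are sister taxa.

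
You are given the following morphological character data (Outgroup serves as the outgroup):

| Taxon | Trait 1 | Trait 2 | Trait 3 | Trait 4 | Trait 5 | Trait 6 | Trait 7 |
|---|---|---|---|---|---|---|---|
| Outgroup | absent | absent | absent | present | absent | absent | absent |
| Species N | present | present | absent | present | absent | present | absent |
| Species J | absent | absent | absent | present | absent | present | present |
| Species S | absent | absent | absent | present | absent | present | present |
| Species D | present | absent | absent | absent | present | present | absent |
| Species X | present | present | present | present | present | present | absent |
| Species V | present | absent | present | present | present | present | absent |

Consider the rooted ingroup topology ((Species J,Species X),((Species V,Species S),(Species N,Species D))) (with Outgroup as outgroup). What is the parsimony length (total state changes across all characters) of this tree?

Map each character onto ((Species J,Species X),((Species V,Species S),(Species N,Species D))) (rooted by Outgroup) and count the minimum state changes it requires (Fitch parsimony):
Trait 1: 3; Trait 2: 2; Trait 3: 2; Trait 4: 1; Trait 5: 3; Trait 6: 1; Trait 7: 2.
Total tree length = 14.

14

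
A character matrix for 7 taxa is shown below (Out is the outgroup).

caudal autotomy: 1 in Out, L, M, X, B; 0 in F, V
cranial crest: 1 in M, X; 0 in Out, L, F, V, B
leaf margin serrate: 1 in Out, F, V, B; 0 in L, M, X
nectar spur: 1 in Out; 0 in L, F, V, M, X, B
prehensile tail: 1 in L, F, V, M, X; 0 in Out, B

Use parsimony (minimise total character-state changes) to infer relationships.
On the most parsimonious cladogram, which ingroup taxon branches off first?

Character polarity is set by the outgroup: the derived state is whichever differs from the outgroup's state, so for caudal autotomy, leaf margin serrate, nectar spur the derived state is '0', and for the remaining characters it is '1'.
caudal autotomy (derived state '0') is shared by F and V — a synapomorphy uniting that clade.
Only M and X show the derived state '1' for cranial crest, supporting them as a clade.
Only L, M, and X show the derived state '0' for leaf margin serrate, supporting them as a clade.
All ingroup taxa share the derived state '0' for nectar spur; it defines the ingroup but does not resolve relationships within it.
prehensile tail: derived state '1' in F, L, M, V, and X only — synapomorphy for {F, L, M, V, X}.
Most parsimonious ingroup topology: (((L,(M,X)),(F,V)),B).
B is sister to the clade containing all other ingroup taxa, so it is the earliest-diverging (most basal) ingroup lineage.

B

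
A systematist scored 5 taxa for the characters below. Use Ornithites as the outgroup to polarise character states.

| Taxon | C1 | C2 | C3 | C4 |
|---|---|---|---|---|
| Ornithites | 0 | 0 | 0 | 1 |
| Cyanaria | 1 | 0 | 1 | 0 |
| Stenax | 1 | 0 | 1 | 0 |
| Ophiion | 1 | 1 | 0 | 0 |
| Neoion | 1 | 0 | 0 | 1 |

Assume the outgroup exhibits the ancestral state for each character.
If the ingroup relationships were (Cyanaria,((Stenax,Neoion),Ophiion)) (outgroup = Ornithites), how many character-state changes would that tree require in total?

6

Map each character onto (Cyanaria,((Stenax,Neoion),Ophiion)) (rooted by Ornithites) and count the minimum state changes it requires (Fitch parsimony):
C1: 1; C2: 1; C3: 2; C4: 2.
Total tree length = 6.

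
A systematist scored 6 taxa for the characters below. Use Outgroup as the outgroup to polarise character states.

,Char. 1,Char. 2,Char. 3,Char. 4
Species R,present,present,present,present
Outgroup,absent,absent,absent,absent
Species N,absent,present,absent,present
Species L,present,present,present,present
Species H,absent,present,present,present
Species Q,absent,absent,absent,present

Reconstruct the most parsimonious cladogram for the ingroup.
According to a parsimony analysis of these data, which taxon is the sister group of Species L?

The outgroup has state 'absent' for every character, so 'present' is the derived state throughout.
Only Species L and Species R show the derived state 'present' for Char. 1, supporting them as a clade.
Only Species H, Species L, Species N, and Species R show the derived state 'present' for Char. 2, supporting them as a clade.
Only Species H, Species L, and Species R show the derived state 'present' for Char. 3, supporting them as a clade.
All ingroup taxa share the derived state 'present' for Char. 4; it defines the ingroup but does not resolve relationships within it.
Most parsimonious ingroup topology: ((Species N,((Species L,Species R),Species H)),Species Q).
Species L and Species R form a cherry on this tree, so they are sister taxa.

Species R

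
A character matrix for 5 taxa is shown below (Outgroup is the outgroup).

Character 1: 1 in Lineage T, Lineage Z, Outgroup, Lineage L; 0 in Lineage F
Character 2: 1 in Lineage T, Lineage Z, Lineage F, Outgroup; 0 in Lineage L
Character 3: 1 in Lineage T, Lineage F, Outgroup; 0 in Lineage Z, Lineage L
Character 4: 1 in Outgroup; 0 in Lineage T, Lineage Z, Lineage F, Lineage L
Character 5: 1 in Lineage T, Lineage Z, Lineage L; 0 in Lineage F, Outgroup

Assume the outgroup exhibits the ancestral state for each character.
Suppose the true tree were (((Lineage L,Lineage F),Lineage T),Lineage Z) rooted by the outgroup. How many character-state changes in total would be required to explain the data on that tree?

7

Map each character onto (((Lineage L,Lineage F),Lineage T),Lineage Z) (rooted by Outgroup) and count the minimum state changes it requires (Fitch parsimony):
Character 1: 1; Character 2: 1; Character 3: 2; Character 4: 1; Character 5: 2.
Total tree length = 7.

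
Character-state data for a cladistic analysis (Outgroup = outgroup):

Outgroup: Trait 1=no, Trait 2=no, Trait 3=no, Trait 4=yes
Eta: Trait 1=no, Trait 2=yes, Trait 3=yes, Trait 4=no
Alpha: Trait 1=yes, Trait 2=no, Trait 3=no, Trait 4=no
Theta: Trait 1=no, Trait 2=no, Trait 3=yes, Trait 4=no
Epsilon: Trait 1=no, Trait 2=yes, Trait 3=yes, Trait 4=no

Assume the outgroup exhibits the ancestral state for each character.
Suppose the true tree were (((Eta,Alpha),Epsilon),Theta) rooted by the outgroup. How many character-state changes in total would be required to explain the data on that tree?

Map each character onto (((Eta,Alpha),Epsilon),Theta) (rooted by Outgroup) and count the minimum state changes it requires (Fitch parsimony):
Trait 1: 1; Trait 2: 2; Trait 3: 2; Trait 4: 1.
Total tree length = 6.

6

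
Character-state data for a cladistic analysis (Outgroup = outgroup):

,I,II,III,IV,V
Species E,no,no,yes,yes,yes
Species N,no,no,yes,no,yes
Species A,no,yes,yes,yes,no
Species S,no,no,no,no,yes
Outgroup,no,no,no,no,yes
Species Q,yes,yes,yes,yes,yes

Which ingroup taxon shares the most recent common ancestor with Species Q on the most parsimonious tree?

Species A

Character polarity is set by the outgroup: the derived state is whichever differs from the outgroup's state, so for V the derived state is 'no', and for the remaining characters it is 'yes'.
I (derived state 'yes') is unique to Species Q (autapomorphy; uninformative for grouping).
II (derived state 'yes') is shared by Species A and Species Q — a synapomorphy uniting that clade.
III (derived state 'yes') is shared by Species A, Species E, Species N, and Species Q — a synapomorphy uniting that clade.
IV: derived state 'yes' in Species A, Species E, and Species Q only — synapomorphy for {Species A, Species E, Species Q}.
V (derived state 'no') is unique to Species A (autapomorphy; uninformative for grouping).
Most parsimonious ingroup topology: (Species S,((Species E,(Species Q,Species A)),Species N)).
Species Q and Species A form a cherry on this tree, so they are sister taxa.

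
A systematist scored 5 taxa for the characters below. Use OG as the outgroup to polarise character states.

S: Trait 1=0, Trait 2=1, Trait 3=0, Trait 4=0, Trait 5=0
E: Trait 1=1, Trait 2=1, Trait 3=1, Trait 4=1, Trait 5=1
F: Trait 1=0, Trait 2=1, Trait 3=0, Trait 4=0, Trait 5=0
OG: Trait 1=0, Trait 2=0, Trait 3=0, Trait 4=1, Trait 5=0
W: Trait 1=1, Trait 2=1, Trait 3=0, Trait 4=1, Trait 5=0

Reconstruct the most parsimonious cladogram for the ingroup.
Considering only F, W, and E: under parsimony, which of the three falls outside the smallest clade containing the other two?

Character polarity is set by the outgroup: the derived state is whichever differs from the outgroup's state, so for Trait 4 the derived state is '0', and for the remaining characters it is '1'.
Trait 1: derived state '1' in E and W only — synapomorphy for {E, W}.
Trait 2 (derived state '1') is shared by all ingroup taxa — unites the whole ingroup.
Trait 3 (derived state '1') is unique to E (autapomorphy; uninformative for grouping).
Trait 4 (derived state '0') is shared by F and S — a synapomorphy uniting that clade.
Trait 5 (derived state '1') is unique to E (autapomorphy; uninformative for grouping).
Most parsimonious ingroup topology: ((S,F),(W,E)).
E and W share a more recent common ancestor with each other than either does with F, so F is the least closely related of the three.

F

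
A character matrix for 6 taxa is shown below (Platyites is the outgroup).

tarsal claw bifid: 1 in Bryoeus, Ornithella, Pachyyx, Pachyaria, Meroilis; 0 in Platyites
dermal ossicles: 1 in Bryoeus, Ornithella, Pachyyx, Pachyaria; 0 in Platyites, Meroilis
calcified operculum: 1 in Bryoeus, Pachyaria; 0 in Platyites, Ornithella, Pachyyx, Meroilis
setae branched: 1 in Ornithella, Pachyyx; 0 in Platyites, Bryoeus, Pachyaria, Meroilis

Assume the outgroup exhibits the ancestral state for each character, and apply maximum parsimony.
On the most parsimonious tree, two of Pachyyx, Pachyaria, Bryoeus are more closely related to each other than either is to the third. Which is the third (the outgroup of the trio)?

The outgroup has state '0' for every character, so '1' is the derived state throughout.
All ingroup taxa share the derived state '1' for tarsal claw bifid; it defines the ingroup but does not resolve relationships within it.
Only Bryoeus, Ornithella, Pachyaria, and Pachyyx show the derived state '1' for dermal ossicles, supporting them as a clade.
calcified operculum: derived state '1' in Bryoeus and Pachyaria only — synapomorphy for {Bryoeus, Pachyaria}.
setae branched: derived state '1' in Ornithella and Pachyyx only — synapomorphy for {Ornithella, Pachyyx}.
Most parsimonious ingroup topology: (((Bryoeus,Pachyaria),(Ornithella,Pachyyx)),Meroilis).
Bryoeus and Pachyaria share a more recent common ancestor with each other than either does with Pachyyx, so Pachyyx is the least closely related of the three.

Pachyyx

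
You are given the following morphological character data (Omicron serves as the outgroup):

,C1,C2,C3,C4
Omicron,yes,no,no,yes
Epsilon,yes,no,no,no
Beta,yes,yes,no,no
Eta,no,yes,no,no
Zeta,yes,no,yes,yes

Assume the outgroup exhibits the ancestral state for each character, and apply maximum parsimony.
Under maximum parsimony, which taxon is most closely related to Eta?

Beta

Character polarity is set by the outgroup: the derived state is whichever differs from the outgroup's state, so for C1, C4 the derived state is 'no', and for the remaining characters it is 'yes'.
C1: derived state 'no' in Eta only — an autapomorphy, so it tells us nothing about relationships among taxa.
C2: derived state 'yes' in Beta and Eta only — synapomorphy for {Beta, Eta}.
C3: derived state 'yes' in Zeta only — an autapomorphy, so it tells us nothing about relationships among taxa.
C4: derived state 'no' in Beta, Epsilon, and Eta only — synapomorphy for {Beta, Epsilon, Eta}.
Most parsimonious ingroup topology: ((Epsilon,(Beta,Eta)),Zeta).
Eta and Beta form a cherry on this tree, so they are sister taxa.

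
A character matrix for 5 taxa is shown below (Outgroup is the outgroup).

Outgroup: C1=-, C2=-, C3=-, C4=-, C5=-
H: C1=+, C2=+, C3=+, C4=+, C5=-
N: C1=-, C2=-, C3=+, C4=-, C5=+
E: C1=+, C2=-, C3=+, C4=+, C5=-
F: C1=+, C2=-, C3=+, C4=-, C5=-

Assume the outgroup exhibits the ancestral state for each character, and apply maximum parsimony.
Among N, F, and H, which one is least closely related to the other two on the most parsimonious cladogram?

N

The outgroup has state '-' for every character, so '+' is the derived state throughout.
C1: derived state '+' in E, F, and H only — synapomorphy for {E, F, H}.
C2 (derived state '+') is unique to H (autapomorphy; uninformative for grouping).
C3 (derived state '+') is shared by all ingroup taxa — unites the whole ingroup.
Only E and H show the derived state '+' for C4, supporting them as a clade.
C5 (derived state '+') is unique to N (autapomorphy; uninformative for grouping).
Most parsimonious ingroup topology: (((H,E),F),N).
H and F share a more recent common ancestor with each other than either does with N, so N is the least closely related of the three.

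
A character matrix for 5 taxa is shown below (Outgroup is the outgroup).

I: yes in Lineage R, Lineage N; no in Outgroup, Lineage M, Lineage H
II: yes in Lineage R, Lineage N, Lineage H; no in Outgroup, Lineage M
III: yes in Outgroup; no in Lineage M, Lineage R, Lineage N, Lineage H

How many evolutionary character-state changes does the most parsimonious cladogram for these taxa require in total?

Character polarity is set by the outgroup: the derived state is whichever differs from the outgroup's state, so for III the derived state is 'no', and for the remaining characters it is 'yes'.
I: derived state 'yes' in Lineage N and Lineage R only — synapomorphy for {Lineage N, Lineage R}.
Only Lineage H, Lineage N, and Lineage R show the derived state 'yes' for II, supporting them as a clade.
III (derived state 'no') is shared by all ingroup taxa — unites the whole ingroup.
Most parsimonious ingroup topology: (Lineage M,((Lineage R,Lineage N),Lineage H)).
Changes per character on this tree: I: 1; II: 1; III: 1.
Total = 3.

3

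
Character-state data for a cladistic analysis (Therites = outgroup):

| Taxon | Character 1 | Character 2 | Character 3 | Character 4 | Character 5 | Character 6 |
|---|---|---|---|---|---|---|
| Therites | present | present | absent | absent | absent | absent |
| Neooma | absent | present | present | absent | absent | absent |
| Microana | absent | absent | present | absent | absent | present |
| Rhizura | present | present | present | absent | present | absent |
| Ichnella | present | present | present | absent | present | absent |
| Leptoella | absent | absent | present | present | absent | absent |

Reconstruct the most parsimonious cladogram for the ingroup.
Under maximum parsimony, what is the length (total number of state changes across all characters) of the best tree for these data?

6

Character polarity is set by the outgroup: the derived state is whichever differs from the outgroup's state, so for Character 1, Character 2 the derived state is 'absent', and for the remaining characters it is 'present'.
Character 1 (derived state 'absent') is shared by Leptoella, Microana, and Neooma — a synapomorphy uniting that clade.
Character 2: derived state 'absent' in Leptoella and Microana only — synapomorphy for {Leptoella, Microana}.
All ingroup taxa share the derived state 'present' for Character 3; it defines the ingroup but does not resolve relationships within it.
Character 4 (derived state 'present') is unique to Leptoella (autapomorphy; uninformative for grouping).
Character 5 (derived state 'present') is shared by Ichnella and Rhizura — a synapomorphy uniting that clade.
Character 6 (derived state 'present') is unique to Microana (autapomorphy; uninformative for grouping).
Most parsimonious ingroup topology: ((Neooma,(Microana,Leptoella)),(Rhizura,Ichnella)).
Changes per character on this tree: Character 1: 1; Character 2: 1; Character 3: 1; Character 4: 1; Character 5: 1; Character 6: 1.
Total = 6.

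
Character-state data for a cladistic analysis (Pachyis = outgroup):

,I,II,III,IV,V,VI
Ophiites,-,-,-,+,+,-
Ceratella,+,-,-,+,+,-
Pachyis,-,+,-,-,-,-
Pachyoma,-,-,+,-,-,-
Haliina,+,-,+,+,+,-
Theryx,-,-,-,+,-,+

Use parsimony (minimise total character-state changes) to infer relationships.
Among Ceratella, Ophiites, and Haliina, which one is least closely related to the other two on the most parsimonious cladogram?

Ophiites

Character polarity is set by the outgroup: the derived state is whichever differs from the outgroup's state, so for II the derived state is '-', and for the remaining characters it is '+'.
I (derived state '+') is shared by Ceratella and Haliina — a synapomorphy uniting that clade.
All ingroup taxa share the derived state '-' for II; it defines the ingroup but does not resolve relationships within it.
III (state '+') occurs in Haliina and Pachyoma but conflicts with the nesting implied by the other characters — most parsimoniously interpreted as homoplasy.
Only Ceratella, Haliina, Ophiites, and Theryx show the derived state '+' for IV, supporting them as a clade.
Only Ceratella, Haliina, and Ophiites show the derived state '+' for V, supporting them as a clade.
VI: derived state '+' in Theryx only — an autapomorphy, so it tells us nothing about relationships among taxa.
Most parsimonious ingroup topology: ((((Haliina,Ceratella),Ophiites),Theryx),Pachyoma).
Haliina and Ceratella share a more recent common ancestor with each other than either does with Ophiites, so Ophiites is the least closely related of the three.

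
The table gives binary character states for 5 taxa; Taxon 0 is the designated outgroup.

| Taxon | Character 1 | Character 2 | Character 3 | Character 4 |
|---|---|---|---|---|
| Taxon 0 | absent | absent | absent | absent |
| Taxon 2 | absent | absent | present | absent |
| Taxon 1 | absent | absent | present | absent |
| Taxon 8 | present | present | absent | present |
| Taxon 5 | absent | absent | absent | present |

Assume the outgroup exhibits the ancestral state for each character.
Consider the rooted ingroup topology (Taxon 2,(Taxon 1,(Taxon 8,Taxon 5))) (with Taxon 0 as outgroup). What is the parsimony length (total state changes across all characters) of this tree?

5

Map each character onto (Taxon 2,(Taxon 1,(Taxon 8,Taxon 5))) (rooted by Taxon 0) and count the minimum state changes it requires (Fitch parsimony):
Character 1: 1; Character 2: 1; Character 3: 2; Character 4: 1.
Total tree length = 5.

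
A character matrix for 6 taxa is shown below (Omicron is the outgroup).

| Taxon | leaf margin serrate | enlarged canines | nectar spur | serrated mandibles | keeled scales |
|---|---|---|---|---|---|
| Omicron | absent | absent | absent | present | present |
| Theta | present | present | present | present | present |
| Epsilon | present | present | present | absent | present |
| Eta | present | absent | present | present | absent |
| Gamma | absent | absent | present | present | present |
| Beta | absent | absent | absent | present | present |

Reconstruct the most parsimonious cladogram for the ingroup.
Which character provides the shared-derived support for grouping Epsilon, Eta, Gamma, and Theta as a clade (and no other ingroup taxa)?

Character polarity is set by the outgroup: the derived state is whichever differs from the outgroup's state, so for serrated mandibles, keeled scales the derived state is 'absent', and for the remaining characters it is 'present'.
leaf margin serrate: derived state 'present' in Epsilon, Eta, and Theta only — synapomorphy for {Epsilon, Eta, Theta}.
Only Epsilon and Theta show the derived state 'present' for enlarged canines, supporting them as a clade.
nectar spur (derived state 'present') is shared by Epsilon, Eta, Gamma, and Theta — a synapomorphy uniting that clade.
serrated mandibles (derived state 'absent') is unique to Epsilon (autapomorphy; uninformative for grouping).
keeled scales: derived state 'absent' in Eta only — an autapomorphy, so it tells us nothing about relationships among taxa.
Most parsimonious ingroup topology: ((((Theta,Epsilon),Eta),Gamma),Beta).
The clade {Epsilon, Eta, Gamma, Theta} is supported by nectar spur: its derived state 'present' occurs in exactly those taxa and in no other taxon (including the outgroup).

nectar spur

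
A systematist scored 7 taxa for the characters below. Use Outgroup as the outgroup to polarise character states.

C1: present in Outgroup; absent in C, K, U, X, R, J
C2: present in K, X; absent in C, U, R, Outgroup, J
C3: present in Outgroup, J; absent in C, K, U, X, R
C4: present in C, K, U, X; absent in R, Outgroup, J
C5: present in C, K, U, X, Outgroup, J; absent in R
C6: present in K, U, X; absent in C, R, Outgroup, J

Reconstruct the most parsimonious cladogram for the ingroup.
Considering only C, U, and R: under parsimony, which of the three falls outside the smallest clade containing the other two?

Character polarity is set by the outgroup: the derived state is whichever differs from the outgroup's state, so for C1, C3, C5 the derived state is 'absent', and for the remaining characters it is 'present'.
All ingroup taxa share the derived state 'absent' for C1; it defines the ingroup but does not resolve relationships within it.
Only K and X show the derived state 'present' for C2, supporting them as a clade.
Only C, K, R, U, and X show the derived state 'absent' for C3, supporting them as a clade.
Only C, K, U, and X show the derived state 'present' for C4, supporting them as a clade.
C5: derived state 'absent' in R only — an autapomorphy, so it tells us nothing about relationships among taxa.
Only K, U, and X show the derived state 'present' for C6, supporting them as a clade.
Most parsimonious ingroup topology: (((((X,K),U),C),R),J).
U and C share a more recent common ancestor with each other than either does with R, so R is the least closely related of the three.

R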